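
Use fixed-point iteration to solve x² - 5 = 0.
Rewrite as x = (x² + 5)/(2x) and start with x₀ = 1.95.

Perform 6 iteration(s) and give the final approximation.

Equation: x² - 5 = 0
Fixed-point form: x = (x² + 5)/(2x)
x₀ = 1.95

x_1 = g(1.950000) = 2.257051
x_2 = g(2.257051) = 2.236166
x_3 = g(2.236166) = 2.236068
x_4 = g(2.236068) = 2.236068
x_5 = g(2.236068) = 2.236068
x_6 = g(2.236068) = 2.236068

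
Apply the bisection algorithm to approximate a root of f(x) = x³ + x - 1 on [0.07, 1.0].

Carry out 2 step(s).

f(x) = x³ + x - 1
Initial interval: [0.07, 1.0]

Iteration 1:
  c_1 = (0.070000 + 1.000000)/2 = 0.535000
  f(c_1) = f(0.535000) = -0.311870
  f(a) × f(c) ≥ 0, new interval: [0.535000, 1.000000]
Iteration 2:
  c_2 = (0.535000 + 1.000000)/2 = 0.767500
  f(c_2) = f(0.767500) = 0.219601
  f(a) × f(c) < 0, new interval: [0.535000, 0.767500]

After 2 iteration(s), the approximation is c_2 = 0.767500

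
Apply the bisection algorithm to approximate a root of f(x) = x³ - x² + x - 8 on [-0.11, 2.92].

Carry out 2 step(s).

f(x) = x³ - x² + x - 8
Initial interval: [-0.11, 2.92]

Iteration 1:
  c_1 = (-0.110000 + 2.920000)/2 = 1.405000
  f(c_1) = f(1.405000) = -5.795520
  f(a) × f(c) ≥ 0, new interval: [1.405000, 2.920000]
Iteration 2:
  c_2 = (1.405000 + 2.920000)/2 = 2.162500
  f(c_2) = f(2.162500) = -0.401178
  f(a) × f(c) ≥ 0, new interval: [2.162500, 2.920000]

After 2 iteration(s), the approximation is c_2 = 2.162500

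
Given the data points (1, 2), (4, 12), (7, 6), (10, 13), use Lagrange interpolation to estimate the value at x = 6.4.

Lagrange interpolation formula:
P(x) = Σ yᵢ × Lᵢ(x)
where Lᵢ(x) = Π_{j≠i} (x - xⱼ)/(xᵢ - xⱼ)

L_0(6.4) = (6.4 - 4)/(1 - 4) × (6.4 - 7)/(1 - 7) × (6.4 - 10)/(1 - 10) = -0.032000
L_1(6.4) = (6.4 - 1)/(4 - 1) × (6.4 - 7)/(4 - 7) × (6.4 - 10)/(4 - 10) = 0.216000
L_2(6.4) = (6.4 - 1)/(7 - 1) × (6.4 - 4)/(7 - 4) × (6.4 - 10)/(7 - 10) = 0.864000
L_3(6.4) = (6.4 - 1)/(10 - 1) × (6.4 - 4)/(10 - 4) × (6.4 - 7)/(10 - 7) = -0.048000

P(6.4) = 2×L_0(6.4) + 12×L_1(6.4) + 6×L_2(6.4) + 13×L_3(6.4)
P(6.4) = 7.088000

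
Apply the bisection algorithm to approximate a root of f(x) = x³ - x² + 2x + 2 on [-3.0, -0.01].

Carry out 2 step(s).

f(x) = x³ - x² + 2x + 2
Initial interval: [-3.0, -0.01]

Iteration 1:
  c_1 = (-3.000000 + (-0.010000))/2 = -1.505000
  f(c_1) = f(-1.505000) = -6.683888
  f(a) × f(c) ≥ 0, new interval: [-1.505000, -0.010000]
Iteration 2:
  c_2 = (-1.505000 + (-0.010000))/2 = -0.757500
  f(c_2) = f(-0.757500) = -0.523464
  f(a) × f(c) ≥ 0, new interval: [-0.757500, -0.010000]

After 2 iteration(s), the approximation is c_2 = -0.757500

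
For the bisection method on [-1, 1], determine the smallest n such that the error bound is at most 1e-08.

We need (b-a)/2^n ≤ 1e-08
(1 - (-1))/2^n ≤ 1e-08
2/2^n ≤ 1e-08
2^n ≥ 200000000
n ≥ log₂(200000000) = 27.58
n ≥ 28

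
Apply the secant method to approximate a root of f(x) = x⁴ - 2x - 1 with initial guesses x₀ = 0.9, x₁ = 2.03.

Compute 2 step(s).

f(x) = x⁴ - 2x - 1
x₀ = 0.9, x₁ = 2.03

Secant formula: x_{n+1} = x_n - f(x_n)(x_n - x_{n-1})/(f(x_n) - f(x_{n-1}))

Iteration 1:
  f(0.900000) = -2.143900
  f(2.030000) = 11.921817
  x_2 = 2.030000 - 11.921817×(2.030000 - 0.900000)/(11.921817 - (-2.143900))
       = 1.072235
Iteration 2:
  f(2.030000) = 11.921817
  f(1.072235) = -1.822688
  x_3 = 1.072235 - (-1.822688)×(1.072235 - 2.030000)/(-1.822688 - 11.921817)
       = 1.199246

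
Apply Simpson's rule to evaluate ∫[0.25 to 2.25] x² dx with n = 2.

f(x) = x²
a = 0.25, b = 2.25, n = 2
h = (b - a)/n = 1.000000

Simpson's rule: (h/3)[f(x₀) + 4f(x₁) + 2f(x₂) + ... + f(xₙ)]

x_0 = 0.2500, f(x_0) = 0.062500, coefficient = 1
x_1 = 1.2500, f(x_1) = 1.562500, coefficient = 4
x_2 = 2.2500, f(x_2) = 5.062500, coefficient = 1

I ≈ (1.000000/3) × 11.375000 = 3.791667
Exact value: 3.791667
Error: 0.000000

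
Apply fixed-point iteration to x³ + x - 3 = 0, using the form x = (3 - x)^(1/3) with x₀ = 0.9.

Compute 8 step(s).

Equation: x³ + x - 3 = 0
Fixed-point form: x = (3 - x)^(1/3)
x₀ = 0.9

x_1 = g(0.900000) = 1.280579
x_2 = g(1.280579) = 1.198011
x_3 = g(1.198011) = 1.216888
x_4 = g(1.216888) = 1.212624
x_5 = g(1.212624) = 1.213590
x_6 = g(1.213590) = 1.213371
x_7 = g(1.213371) = 1.213421
x_8 = g(1.213421) = 1.213410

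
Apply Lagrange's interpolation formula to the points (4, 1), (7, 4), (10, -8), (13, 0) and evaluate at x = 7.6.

Lagrange interpolation formula:
P(x) = Σ yᵢ × Lᵢ(x)
where Lᵢ(x) = Π_{j≠i} (x - xⱼ)/(xᵢ - xⱼ)

L_0(7.6) = (7.6 - 7)/(4 - 7) × (7.6 - 10)/(4 - 10) × (7.6 - 13)/(4 - 13) = -0.048000
L_1(7.6) = (7.6 - 4)/(7 - 4) × (7.6 - 10)/(7 - 10) × (7.6 - 13)/(7 - 13) = 0.864000
L_2(7.6) = (7.6 - 4)/(10 - 4) × (7.6 - 7)/(10 - 7) × (7.6 - 13)/(10 - 13) = 0.216000
L_3(7.6) = (7.6 - 4)/(13 - 4) × (7.6 - 7)/(13 - 7) × (7.6 - 10)/(13 - 10) = -0.032000

P(7.6) = 1×L_0(7.6) + 4×L_1(7.6) + (-8)×L_2(7.6) + 0×L_3(7.6)
P(7.6) = 1.680000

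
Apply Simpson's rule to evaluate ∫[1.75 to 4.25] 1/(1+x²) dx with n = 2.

f(x) = 1/(1+x²)
a = 1.75, b = 4.25, n = 2
h = (b - a)/n = 1.250000

Simpson's rule: (h/3)[f(x₀) + 4f(x₁) + 2f(x₂) + ... + f(xₙ)]

x_0 = 1.7500, f(x_0) = 0.246154, coefficient = 1
x_1 = 3.0000, f(x_1) = 0.100000, coefficient = 4
x_2 = 4.2500, f(x_2) = 0.052459, coefficient = 1

I ≈ (1.250000/3) × 0.698613 = 0.291089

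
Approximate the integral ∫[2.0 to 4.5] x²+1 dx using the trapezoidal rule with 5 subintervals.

f(x) = x²+1
a = 2.0, b = 4.5, n = 5
h = (b - a)/n = 0.500000

Trapezoidal rule: (h/2)[f(x₀) + 2f(x₁) + 2f(x₂) + ... + f(xₙ)]

x_0 = 2.0000, f(x_0) = 5.000000, coefficient = 1
x_1 = 2.5000, f(x_1) = 7.250000, coefficient = 2
x_2 = 3.0000, f(x_2) = 10.000000, coefficient = 2
x_3 = 3.5000, f(x_3) = 13.250000, coefficient = 2
x_4 = 4.0000, f(x_4) = 17.000000, coefficient = 2
x_5 = 4.5000, f(x_5) = 21.250000, coefficient = 1

I ≈ (0.500000/2) × 121.250000 = 30.312500
Exact value: 30.208333
Error: 0.104167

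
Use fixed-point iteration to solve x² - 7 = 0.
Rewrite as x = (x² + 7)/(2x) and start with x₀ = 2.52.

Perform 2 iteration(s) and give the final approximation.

Equation: x² - 7 = 0
Fixed-point form: x = (x² + 7)/(2x)
x₀ = 2.52

x_1 = g(2.520000) = 2.648889
x_2 = g(2.648889) = 2.645753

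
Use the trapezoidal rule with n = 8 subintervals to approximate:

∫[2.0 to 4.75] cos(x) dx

f(x) = cos(x)
a = 2.0, b = 4.75, n = 8
h = (b - a)/n = 0.343750

Trapezoidal rule: (h/2)[f(x₀) + 2f(x₁) + 2f(x₂) + ... + f(xₙ)]

x_0 = 2.0000, f(x_0) = -0.416147, coefficient = 1
x_1 = 2.3438, f(x_1) = -0.698253, coefficient = 2
x_2 = 2.6875, f(x_2) = -0.898659, coefficient = 2
x_3 = 3.0312, f(x_3) = -0.993918, coefficient = 2
x_4 = 3.3750, f(x_4) = -0.972884, coefficient = 2
x_5 = 3.7188, f(x_5) = -0.838017, coefficient = 2
x_6 = 4.0625, f(x_6) = -0.605098, coefficient = 2
x_7 = 4.4062, f(x_7) = -0.301379, coefficient = 2
x_8 = 4.7500, f(x_8) = 0.037602, coefficient = 1

I ≈ (0.343750/2) × -10.994963 = -1.889759
Exact value: -1.908590
Error: 0.018831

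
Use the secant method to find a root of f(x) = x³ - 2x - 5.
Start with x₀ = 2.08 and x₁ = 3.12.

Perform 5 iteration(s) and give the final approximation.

f(x) = x³ - 2x - 5
x₀ = 2.08, x₁ = 3.12

Secant formula: x_{n+1} = x_n - f(x_n)(x_n - x_{n-1})/(f(x_n) - f(x_{n-1}))

Iteration 1:
  f(2.080000) = -0.161088
  f(3.120000) = 19.131328
  x_2 = 3.120000 - 19.131328×(3.120000 - 2.080000)/(19.131328 - (-0.161088))
       = 2.088684
Iteration 2:
  f(3.120000) = 19.131328
  f(2.088684) = -0.065276
  x_3 = 2.088684 - (-0.065276)×(2.088684 - 3.120000)/(-0.065276 - 19.131328)
       = 2.092191
Iteration 3:
  f(2.088684) = -0.065276
  f(2.092191) = -0.026315
  x_4 = 2.092191 - (-0.026315)×(2.092191 - 2.088684)/(-0.026315 - (-0.065276))
       = 2.094559
Iteration 4:
  f(2.092191) = -0.026315
  f(2.094559) = 0.000087
  x_5 = 2.094559 - 0.000087×(2.094559 - 2.092191)/(0.000087 - (-0.026315))
       = 2.094551
Iteration 5:
  f(2.094559) = 0.000087
  f(2.094551) = 0.000000
  x_6 = 2.094551 - 0.000000×(2.094551 - 2.094559)/(0.000000 - 0.000087)
       = 2.094551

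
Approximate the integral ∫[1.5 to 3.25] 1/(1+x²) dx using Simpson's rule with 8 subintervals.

f(x) = 1/(1+x²)
a = 1.5, b = 3.25, n = 8
h = (b - a)/n = 0.218750

Simpson's rule: (h/3)[f(x₀) + 4f(x₁) + 2f(x₂) + ... + f(xₙ)]

x_0 = 1.5000, f(x_0) = 0.307692, coefficient = 1
x_1 = 1.7188, f(x_1) = 0.252902, coefficient = 4
x_2 = 1.9375, f(x_2) = 0.210353, coefficient = 2
x_3 = 2.1562, f(x_3) = 0.177010, coefficient = 4
x_4 = 2.3750, f(x_4) = 0.150588, coefficient = 2
x_5 = 2.5938, f(x_5) = 0.129407, coefficient = 4
x_6 = 2.8125, f(x_6) = 0.112231, coefficient = 2
x_7 = 3.0312, f(x_7) = 0.098150, coefficient = 4
x_8 = 3.2500, f(x_8) = 0.086486, coefficient = 1

I ≈ (0.218750/3) × 3.970400 = 0.289508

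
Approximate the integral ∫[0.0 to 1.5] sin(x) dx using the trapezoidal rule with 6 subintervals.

f(x) = sin(x)
a = 0.0, b = 1.5, n = 6
h = (b - a)/n = 0.250000

Trapezoidal rule: (h/2)[f(x₀) + 2f(x₁) + 2f(x₂) + ... + f(xₙ)]

x_0 = 0.0000, f(x_0) = 0.000000, coefficient = 1
x_1 = 0.2500, f(x_1) = 0.247404, coefficient = 2
x_2 = 0.5000, f(x_2) = 0.479426, coefficient = 2
x_3 = 0.7500, f(x_3) = 0.681639, coefficient = 2
x_4 = 1.0000, f(x_4) = 0.841471, coefficient = 2
x_5 = 1.2500, f(x_5) = 0.948985, coefficient = 2
x_6 = 1.5000, f(x_6) = 0.997495, coefficient = 1

I ≈ (0.250000/2) × 7.395343 = 0.924418
Exact value: 0.929263
Error: 0.004845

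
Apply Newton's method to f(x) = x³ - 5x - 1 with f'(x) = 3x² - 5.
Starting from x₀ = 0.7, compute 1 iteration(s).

f(x) = x³ - 5x - 1
f'(x) = 3x² - 5
x₀ = 0.7

Newton-Raphson formula: x_{n+1} = x_n - f(x_n)/f'(x_n)

Iteration 1:
  f(0.700000) = -4.157000
  f'(0.700000) = -3.530000
  x_1 = 0.700000 - (-4.157000)/(-3.530000) = -0.477620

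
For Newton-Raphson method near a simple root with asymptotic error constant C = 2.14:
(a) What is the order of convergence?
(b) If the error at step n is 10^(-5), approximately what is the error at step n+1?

(a) Newton-Raphson has quadratic (order 2) convergence near simple roots.
    This means |e_{n+1}| ≈ C|e_n|².

(b) With |e_n| = 10^(-5) and C = 2.14:
    |e_{n+1}| ≈ 2.14 × (10^(-5))² = 2.14 × 10^(-10)

(a) 2 (quadratic); (b) |e_{n+1}| ≈ 2.140e-10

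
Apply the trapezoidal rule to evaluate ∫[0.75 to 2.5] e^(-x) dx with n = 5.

f(x) = e^(-x)
a = 0.75, b = 2.5, n = 5
h = (b - a)/n = 0.350000

Trapezoidal rule: (h/2)[f(x₀) + 2f(x₁) + 2f(x₂) + ... + f(xₙ)]

x_0 = 0.7500, f(x_0) = 0.472367, coefficient = 1
x_1 = 1.1000, f(x_1) = 0.332871, coefficient = 2
x_2 = 1.4500, f(x_2) = 0.234570, coefficient = 2
x_3 = 1.8000, f(x_3) = 0.165299, coefficient = 2
x_4 = 2.1500, f(x_4) = 0.116484, coefficient = 2
x_5 = 2.5000, f(x_5) = 0.082085, coefficient = 1

I ≈ (0.350000/2) × 2.252900 = 0.394258
Exact value: 0.390282
Error: 0.003976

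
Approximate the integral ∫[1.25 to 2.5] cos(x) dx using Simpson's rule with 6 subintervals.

f(x) = cos(x)
a = 1.25, b = 2.5, n = 6
h = (b - a)/n = 0.208333

Simpson's rule: (h/3)[f(x₀) + 4f(x₁) + 2f(x₂) + ... + f(xₙ)]

x_0 = 1.2500, f(x_0) = 0.315322, coefficient = 1
x_1 = 1.4583, f(x_1) = 0.112226, coefficient = 4
x_2 = 1.6667, f(x_2) = -0.095724, coefficient = 2
x_3 = 1.8750, f(x_3) = -0.299534, coefficient = 4
x_4 = 2.0833, f(x_4) = -0.490390, coefficient = 2
x_5 = 2.2917, f(x_5) = -0.660039, coefficient = 4
x_6 = 2.5000, f(x_6) = -0.801144, coefficient = 1

I ≈ (0.208333/3) × -5.047433 = -0.350516
Exact value: -0.350512
Error: 0.000004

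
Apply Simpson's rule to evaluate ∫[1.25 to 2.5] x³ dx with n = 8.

f(x) = x³
a = 1.25, b = 2.5, n = 8
h = (b - a)/n = 0.156250

Simpson's rule: (h/3)[f(x₀) + 4f(x₁) + 2f(x₂) + ... + f(xₙ)]

x_0 = 1.2500, f(x_0) = 1.953125, coefficient = 1
x_1 = 1.4062, f(x_1) = 2.780914, coefficient = 4
x_2 = 1.5625, f(x_2) = 3.814697, coefficient = 2
x_3 = 1.7188, f(x_3) = 5.077362, coefficient = 4
x_4 = 1.8750, f(x_4) = 6.591797, coefficient = 2
x_5 = 2.0312, f(x_5) = 8.380890, coefficient = 4
x_6 = 2.1875, f(x_6) = 10.467529, coefficient = 2
x_7 = 2.3438, f(x_7) = 12.874603, coefficient = 4
x_8 = 2.5000, f(x_8) = 15.625000, coefficient = 1

I ≈ (0.156250/3) × 175.781250 = 9.155273
Exact value: 9.155273
Error: 0.000000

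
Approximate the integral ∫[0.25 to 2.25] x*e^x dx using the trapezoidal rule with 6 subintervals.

f(x) = x*e^x
a = 0.25, b = 2.25, n = 6
h = (b - a)/n = 0.333333

Trapezoidal rule: (h/2)[f(x₀) + 2f(x₁) + 2f(x₂) + ... + f(xₙ)]

x_0 = 0.2500, f(x_0) = 0.321006, coefficient = 1
x_1 = 0.5833, f(x_1) = 1.045334, coefficient = 2
x_2 = 0.9167, f(x_2) = 2.292528, coefficient = 2
x_3 = 1.2500, f(x_3) = 4.362929, coefficient = 2
x_4 = 1.5833, f(x_4) = 7.712679, coefficient = 2
x_5 = 1.9167, f(x_5) = 13.029998, coefficient = 2
x_6 = 2.2500, f(x_6) = 21.347406, coefficient = 1

I ≈ (0.333333/2) × 78.555350 = 13.092558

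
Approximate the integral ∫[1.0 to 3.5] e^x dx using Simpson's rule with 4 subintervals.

f(x) = e^x
a = 1.0, b = 3.5, n = 4
h = (b - a)/n = 0.625000

Simpson's rule: (h/3)[f(x₀) + 4f(x₁) + 2f(x₂) + ... + f(xₙ)]

x_0 = 1.0000, f(x_0) = 2.718282, coefficient = 1
x_1 = 1.6250, f(x_1) = 5.078419, coefficient = 4
x_2 = 2.2500, f(x_2) = 9.487736, coefficient = 2
x_3 = 2.8750, f(x_3) = 17.725424, coefficient = 4
x_4 = 3.5000, f(x_4) = 33.115452, coefficient = 1

I ≈ (0.625000/3) × 146.024578 = 30.421787
Exact value: 30.397170
Error: 0.024617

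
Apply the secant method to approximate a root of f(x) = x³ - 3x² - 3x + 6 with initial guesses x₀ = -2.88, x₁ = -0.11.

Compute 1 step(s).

f(x) = x³ - 3x² - 3x + 6
x₀ = -2.88, x₁ = -0.11

Secant formula: x_{n+1} = x_n - f(x_n)(x_n - x_{n-1})/(f(x_n) - f(x_{n-1}))

Iteration 1:
  f(-2.880000) = -34.131072
  f(-0.110000) = 6.292369
  x_2 = -0.110000 - 6.292369×(-0.110000 - (-2.880000))/(6.292369 - (-34.131072))
       = -0.541182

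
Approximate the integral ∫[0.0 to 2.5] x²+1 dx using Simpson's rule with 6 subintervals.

f(x) = x²+1
a = 0.0, b = 2.5, n = 6
h = (b - a)/n = 0.416667

Simpson's rule: (h/3)[f(x₀) + 4f(x₁) + 2f(x₂) + ... + f(xₙ)]

x_0 = 0.0000, f(x_0) = 1.000000, coefficient = 1
x_1 = 0.4167, f(x_1) = 1.173611, coefficient = 4
x_2 = 0.8333, f(x_2) = 1.694444, coefficient = 2
x_3 = 1.2500, f(x_3) = 2.562500, coefficient = 4
x_4 = 1.6667, f(x_4) = 3.777778, coefficient = 2
x_5 = 2.0833, f(x_5) = 5.340278, coefficient = 4
x_6 = 2.5000, f(x_6) = 7.250000, coefficient = 1

I ≈ (0.416667/3) × 55.500000 = 7.708333
Exact value: 7.708333
Error: 0.000000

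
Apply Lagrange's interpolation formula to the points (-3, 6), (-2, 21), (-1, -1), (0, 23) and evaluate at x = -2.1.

Lagrange interpolation formula:
P(x) = Σ yᵢ × Lᵢ(x)
where Lᵢ(x) = Π_{j≠i} (x - xⱼ)/(xᵢ - xⱼ)

L_0(-2.1) = (-2.1 - (-2))/(-3 - (-2)) × (-2.1 - (-1))/(-3 - (-1)) × (-2.1 - 0)/(-3 - 0) = 0.038500
L_1(-2.1) = (-2.1 - (-3))/(-2 - (-3)) × (-2.1 - (-1))/(-2 - (-1)) × (-2.1 - 0)/(-2 - 0) = 1.039500
L_2(-2.1) = (-2.1 - (-3))/(-1 - (-3)) × (-2.1 - (-2))/(-1 - (-2)) × (-2.1 - 0)/(-1 - 0) = -0.094500
L_3(-2.1) = (-2.1 - (-3))/(0 - (-3)) × (-2.1 - (-2))/(0 - (-2)) × (-2.1 - (-1))/(0 - (-1)) = 0.016500

P(-2.1) = 6×L_0(-2.1) + 21×L_1(-2.1) + (-1)×L_2(-2.1) + 23×L_3(-2.1)
P(-2.1) = 22.534500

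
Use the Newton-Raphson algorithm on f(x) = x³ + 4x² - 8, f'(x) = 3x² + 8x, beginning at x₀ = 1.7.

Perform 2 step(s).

f(x) = x³ + 4x² - 8
f'(x) = 3x² + 8x
x₀ = 1.7

Newton-Raphson formula: x_{n+1} = x_n - f(x_n)/f'(x_n)

Iteration 1:
  f(1.700000) = 8.473000
  f'(1.700000) = 22.270000
  x_1 = 1.700000 - 8.473000/22.270000 = 1.319533
Iteration 2:
  f(1.319533) = 1.262197
  f'(1.319533) = 15.779766
  x_2 = 1.319533 - 1.262197/15.779766 = 1.239545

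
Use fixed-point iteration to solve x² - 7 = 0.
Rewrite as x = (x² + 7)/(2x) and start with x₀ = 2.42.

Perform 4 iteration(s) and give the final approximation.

Equation: x² - 7 = 0
Fixed-point form: x = (x² + 7)/(2x)
x₀ = 2.42

x_1 = g(2.420000) = 2.656281
x_2 = g(2.656281) = 2.645772
x_3 = g(2.645772) = 2.645751
x_4 = g(2.645751) = 2.645751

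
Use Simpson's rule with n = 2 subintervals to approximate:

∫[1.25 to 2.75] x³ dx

f(x) = x³
a = 1.25, b = 2.75, n = 2
h = (b - a)/n = 0.750000

Simpson's rule: (h/3)[f(x₀) + 4f(x₁) + 2f(x₂) + ... + f(xₙ)]

x_0 = 1.2500, f(x_0) = 1.953125, coefficient = 1
x_1 = 2.0000, f(x_1) = 8.000000, coefficient = 4
x_2 = 2.7500, f(x_2) = 20.796875, coefficient = 1

I ≈ (0.750000/3) × 54.750000 = 13.687500
Exact value: 13.687500
Error: 0.000000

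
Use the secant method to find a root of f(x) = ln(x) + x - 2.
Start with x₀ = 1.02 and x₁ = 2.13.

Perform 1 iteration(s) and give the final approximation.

f(x) = ln(x) + x - 2
x₀ = 1.02, x₁ = 2.13

Secant formula: x_{n+1} = x_n - f(x_n)(x_n - x_{n-1})/(f(x_n) - f(x_{n-1}))

Iteration 1:
  f(1.020000) = -0.960197
  f(2.130000) = 0.886122
  x_2 = 2.130000 - 0.886122×(2.130000 - 1.020000)/(0.886122 - (-0.960197))
       = 1.597267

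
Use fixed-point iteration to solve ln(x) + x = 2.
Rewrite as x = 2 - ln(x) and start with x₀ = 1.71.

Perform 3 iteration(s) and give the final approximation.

Equation: ln(x) + x = 2
Fixed-point form: x = 2 - ln(x)
x₀ = 1.71

x_1 = g(1.710000) = 1.463507
x_2 = g(1.463507) = 1.619165
x_3 = g(1.619165) = 1.518090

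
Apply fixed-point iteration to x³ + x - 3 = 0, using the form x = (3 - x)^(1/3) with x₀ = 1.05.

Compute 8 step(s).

Equation: x³ + x - 3 = 0
Fixed-point form: x = (3 - x)^(1/3)
x₀ = 1.05

x_1 = g(1.050000) = 1.249333
x_2 = g(1.249333) = 1.205224
x_3 = g(1.205224) = 1.215262
x_4 = g(1.215262) = 1.212993
x_5 = g(1.212993) = 1.213507
x_6 = g(1.213507) = 1.213390
x_7 = g(1.213390) = 1.213417
x_8 = g(1.213417) = 1.213411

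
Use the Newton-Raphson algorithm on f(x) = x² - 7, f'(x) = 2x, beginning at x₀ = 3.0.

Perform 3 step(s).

f(x) = x² - 7
f'(x) = 2x
x₀ = 3.0

Newton-Raphson formula: x_{n+1} = x_n - f(x_n)/f'(x_n)

Iteration 1:
  f(3.000000) = 2.000000
  f'(3.000000) = 6.000000
  x_1 = 3.000000 - 2.000000/6.000000 = 2.666667
Iteration 2:
  f(2.666667) = 0.111111
  f'(2.666667) = 5.333333
  x_2 = 2.666667 - 0.111111/5.333333 = 2.645833
Iteration 3:
  f(2.645833) = 0.000434
  f'(2.645833) = 5.291667
  x_3 = 2.645833 - 0.000434/5.291667 = 2.645751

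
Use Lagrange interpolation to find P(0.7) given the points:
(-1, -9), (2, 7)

Lagrange interpolation formula:
P(x) = Σ yᵢ × Lᵢ(x)
where Lᵢ(x) = Π_{j≠i} (x - xⱼ)/(xᵢ - xⱼ)

L_0(0.7) = (0.7 - 2)/(-1 - 2) = 0.433333
L_1(0.7) = (0.7 - (-1))/(2 - (-1)) = 0.566667

P(0.7) = (-9)×L_0(0.7) + 7×L_1(0.7)
P(0.7) = 0.066667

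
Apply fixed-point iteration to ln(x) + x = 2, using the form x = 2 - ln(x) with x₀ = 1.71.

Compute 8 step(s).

Equation: ln(x) + x = 2
Fixed-point form: x = 2 - ln(x)
x₀ = 1.71

x_1 = g(1.710000) = 1.463507
x_2 = g(1.463507) = 1.619165
x_3 = g(1.619165) = 1.518090
x_4 = g(1.518090) = 1.582547
x_5 = g(1.582547) = 1.540964
x_6 = g(1.540964) = 1.567592
x_7 = g(1.567592) = 1.550460
x_8 = g(1.550460) = 1.561449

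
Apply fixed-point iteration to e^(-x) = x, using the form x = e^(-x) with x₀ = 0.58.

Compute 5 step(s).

Equation: e^(-x) = x
Fixed-point form: x = e^(-x)
x₀ = 0.58

x_1 = g(0.580000) = 0.559898
x_2 = g(0.559898) = 0.571267
x_3 = g(0.571267) = 0.564809
x_4 = g(0.564809) = 0.568469
x_5 = g(0.568469) = 0.566392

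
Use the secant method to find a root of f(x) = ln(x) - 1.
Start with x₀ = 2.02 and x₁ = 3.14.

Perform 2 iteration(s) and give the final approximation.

f(x) = ln(x) - 1
x₀ = 2.02, x₁ = 3.14

Secant formula: x_{n+1} = x_n - f(x_n)(x_n - x_{n-1})/(f(x_n) - f(x_{n-1}))

Iteration 1:
  f(2.020000) = -0.296902
  f(3.140000) = 0.144223
  x_2 = 3.140000 - 0.144223×(3.140000 - 2.020000)/(0.144223 - (-0.296902))
       = 2.773824
Iteration 2:
  f(3.140000) = 0.144223
  f(2.773824) = 0.020227
  x_3 = 2.773824 - 0.020227×(2.773824 - 3.140000)/(0.020227 - 0.144223)
       = 2.714091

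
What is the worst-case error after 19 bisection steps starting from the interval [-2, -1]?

Bisection error bound: |error| ≤ (b-a)/2^n
|error| ≤ (-1 - (-2))/2^19 = 1/2^19
|error| ≤ 0.0000019073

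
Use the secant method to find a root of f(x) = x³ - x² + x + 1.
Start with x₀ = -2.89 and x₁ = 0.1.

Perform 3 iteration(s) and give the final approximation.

f(x) = x³ - x² + x + 1
x₀ = -2.89, x₁ = 0.1

Secant formula: x_{n+1} = x_n - f(x_n)(x_n - x_{n-1})/(f(x_n) - f(x_{n-1}))

Iteration 1:
  f(-2.890000) = -34.379669
  f(0.100000) = 1.091000
  x_2 = 0.100000 - 1.091000×(0.100000 - (-2.890000))/(1.091000 - (-34.379669))
       = 0.008034
Iteration 2:
  f(0.100000) = 1.091000
  f(0.008034) = 1.007970
  x_3 = 0.008034 - 1.007970×(0.008034 - 0.100000)/(1.007970 - 1.091000)
       = -1.108417
Iteration 3:
  f(0.008034) = 1.007970
  f(-1.108417) = -2.698795
  x_4 = -1.108417 - (-2.698795)×(-1.108417 - 0.008034)/(-2.698795 - 1.007970)
       = -0.295559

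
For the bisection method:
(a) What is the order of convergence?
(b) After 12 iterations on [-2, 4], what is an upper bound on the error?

(a) Bisection has linear (order 1) convergence; the error is halved each step.

(b) Error bound = (b-a)/2^n = (4 - (-2))/2^{12}
    = 6/2^{12}

(a) 1 (linear); (b) error ≤ 1.46e-03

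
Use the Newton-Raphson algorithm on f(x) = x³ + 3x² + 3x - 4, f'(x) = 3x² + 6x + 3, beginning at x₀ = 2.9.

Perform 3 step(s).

f(x) = x³ + 3x² + 3x - 4
f'(x) = 3x² + 6x + 3
x₀ = 2.9

Newton-Raphson formula: x_{n+1} = x_n - f(x_n)/f'(x_n)

Iteration 1:
  f(2.900000) = 54.319000
  f'(2.900000) = 45.630000
  x_1 = 2.900000 - 54.319000/45.630000 = 1.709577
Iteration 2:
  f(1.709577) = 14.893194
  f'(1.709577) = 22.025423
  x_2 = 1.709577 - 14.893194/22.025423 = 1.033395
Iteration 3:
  f(1.033395) = 3.407470
  f'(1.033395) = 12.404087
  x_3 = 1.033395 - 3.407470/12.404087 = 0.758690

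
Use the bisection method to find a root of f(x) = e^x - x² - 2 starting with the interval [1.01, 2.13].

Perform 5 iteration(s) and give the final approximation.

f(x) = e^x - x² - 2
Initial interval: [1.01, 2.13]

Iteration 1:
  c_1 = (1.010000 + 2.130000)/2 = 1.570000
  f(c_1) = f(1.570000) = 0.341748
  f(a) × f(c) < 0, new interval: [1.010000, 1.570000]
Iteration 2:
  c_2 = (1.010000 + 1.570000)/2 = 1.290000
  f(c_2) = f(1.290000) = -0.031313
  f(a) × f(c) ≥ 0, new interval: [1.290000, 1.570000]
Iteration 3:
  c_3 = (1.290000 + 1.570000)/2 = 1.430000
  f(c_3) = f(1.430000) = 0.133799
  f(a) × f(c) < 0, new interval: [1.290000, 1.430000]
Iteration 4:
  c_4 = (1.290000 + 1.430000)/2 = 1.360000
  f(c_4) = f(1.360000) = 0.046593
  f(a) × f(c) < 0, new interval: [1.290000, 1.360000]
Iteration 5:
  c_5 = (1.290000 + 1.360000)/2 = 1.325000
  f(c_5) = f(1.325000) = 0.006560
  f(a) × f(c) < 0, new interval: [1.290000, 1.325000]

After 5 iteration(s), the approximation is c_5 = 1.325000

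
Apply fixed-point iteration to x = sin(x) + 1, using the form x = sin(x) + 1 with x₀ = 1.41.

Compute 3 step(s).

Equation: x = sin(x) + 1
Fixed-point form: x = sin(x) + 1
x₀ = 1.41

x_1 = g(1.410000) = 1.987100
x_2 = g(1.987100) = 1.914590
x_3 = g(1.914590) = 1.941483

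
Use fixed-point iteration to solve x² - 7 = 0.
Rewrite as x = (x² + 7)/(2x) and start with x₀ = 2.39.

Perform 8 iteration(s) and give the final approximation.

Equation: x² - 7 = 0
Fixed-point form: x = (x² + 7)/(2x)
x₀ = 2.39

x_1 = g(2.390000) = 2.659435
x_2 = g(2.659435) = 2.645787
x_3 = g(2.645787) = 2.645751
x_4 = g(2.645751) = 2.645751
x_5 = g(2.645751) = 2.645751
x_6 = g(2.645751) = 2.645751
x_7 = g(2.645751) = 2.645751
x_8 = g(2.645751) = 2.645751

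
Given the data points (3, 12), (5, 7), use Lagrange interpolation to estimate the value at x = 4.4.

Lagrange interpolation formula:
P(x) = Σ yᵢ × Lᵢ(x)
where Lᵢ(x) = Π_{j≠i} (x - xⱼ)/(xᵢ - xⱼ)

L_0(4.4) = (4.4 - 5)/(3 - 5) = 0.300000
L_1(4.4) = (4.4 - 3)/(5 - 3) = 0.700000

P(4.4) = 12×L_0(4.4) + 7×L_1(4.4)
P(4.4) = 8.500000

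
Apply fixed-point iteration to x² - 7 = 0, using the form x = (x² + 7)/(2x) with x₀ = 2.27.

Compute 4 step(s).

Equation: x² - 7 = 0
Fixed-point form: x = (x² + 7)/(2x)
x₀ = 2.27

x_1 = g(2.270000) = 2.676850
x_2 = g(2.676850) = 2.645932
x_3 = g(2.645932) = 2.645751
x_4 = g(2.645751) = 2.645751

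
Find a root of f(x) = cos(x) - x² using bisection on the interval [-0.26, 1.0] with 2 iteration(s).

f(x) = cos(x) - x²
Initial interval: [-0.26, 1.0]

Iteration 1:
  c_1 = (-0.260000 + 1.000000)/2 = 0.370000
  f(c_1) = f(0.370000) = 0.795427
  f(a) × f(c) ≥ 0, new interval: [0.370000, 1.000000]
Iteration 2:
  c_2 = (0.370000 + 1.000000)/2 = 0.685000
  f(c_2) = f(0.685000) = 0.305194
  f(a) × f(c) ≥ 0, new interval: [0.685000, 1.000000]

After 2 iteration(s), the approximation is c_2 = 0.685000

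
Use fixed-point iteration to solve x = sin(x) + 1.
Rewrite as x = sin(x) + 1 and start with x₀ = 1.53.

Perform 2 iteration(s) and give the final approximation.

Equation: x = sin(x) + 1
Fixed-point form: x = sin(x) + 1
x₀ = 1.53

x_1 = g(1.530000) = 1.999168
x_2 = g(1.999168) = 1.909643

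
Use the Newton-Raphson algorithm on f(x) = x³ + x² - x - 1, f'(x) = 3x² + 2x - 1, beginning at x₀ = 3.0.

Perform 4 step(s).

f(x) = x³ + x² - x - 1
f'(x) = 3x² + 2x - 1
x₀ = 3.0

Newton-Raphson formula: x_{n+1} = x_n - f(x_n)/f'(x_n)

Iteration 1:
  f(3.000000) = 32.000000
  f'(3.000000) = 32.000000
  x_1 = 3.000000 - 32.000000/32.000000 = 2.000000
Iteration 2:
  f(2.000000) = 9.000000
  f'(2.000000) = 15.000000
  x_2 = 2.000000 - 9.000000/15.000000 = 1.400000
Iteration 3:
  f(1.400000) = 2.304000
  f'(1.400000) = 7.680000
  x_3 = 1.400000 - 2.304000/7.680000 = 1.100000
Iteration 4:
  f(1.100000) = 0.441000
  f'(1.100000) = 4.830000
  x_4 = 1.100000 - 0.441000/4.830000 = 1.008696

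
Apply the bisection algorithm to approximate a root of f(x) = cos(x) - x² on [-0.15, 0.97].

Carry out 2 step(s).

f(x) = cos(x) - x²
Initial interval: [-0.15, 0.97]

Iteration 1:
  c_1 = (-0.150000 + 0.970000)/2 = 0.410000
  f(c_1) = f(0.410000) = 0.749021
  f(a) × f(c) ≥ 0, new interval: [0.410000, 0.970000]
Iteration 2:
  c_2 = (0.410000 + 0.970000)/2 = 0.690000
  f(c_2) = f(0.690000) = 0.295146
  f(a) × f(c) ≥ 0, new interval: [0.690000, 0.970000]

After 2 iteration(s), the approximation is c_2 = 0.690000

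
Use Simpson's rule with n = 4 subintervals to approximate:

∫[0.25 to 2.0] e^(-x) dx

f(x) = e^(-x)
a = 0.25, b = 2.0, n = 4
h = (b - a)/n = 0.437500

Simpson's rule: (h/3)[f(x₀) + 4f(x₁) + 2f(x₂) + ... + f(xₙ)]

x_0 = 0.2500, f(x_0) = 0.778801, coefficient = 1
x_1 = 0.6875, f(x_1) = 0.502832, coefficient = 4
x_2 = 1.1250, f(x_2) = 0.324652, coefficient = 2
x_3 = 1.5625, f(x_3) = 0.209611, coefficient = 4
x_4 = 2.0000, f(x_4) = 0.135335, coefficient = 1

I ≈ (0.437500/3) × 4.413213 = 0.643594
Exact value: 0.643465
Error: 0.000128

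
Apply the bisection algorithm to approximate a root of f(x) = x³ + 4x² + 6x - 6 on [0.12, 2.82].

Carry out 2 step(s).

f(x) = x³ + 4x² + 6x - 6
Initial interval: [0.12, 2.82]

Iteration 1:
  c_1 = (0.120000 + 2.820000)/2 = 1.470000
  f(c_1) = f(1.470000) = 14.640123
  f(a) × f(c) < 0, new interval: [0.120000, 1.470000]
Iteration 2:
  c_2 = (0.120000 + 1.470000)/2 = 0.795000
  f(c_2) = f(0.795000) = 1.800560
  f(a) × f(c) < 0, new interval: [0.120000, 0.795000]

After 2 iteration(s), the approximation is c_2 = 0.795000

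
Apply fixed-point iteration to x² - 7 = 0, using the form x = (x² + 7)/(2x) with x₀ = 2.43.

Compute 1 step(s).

Equation: x² - 7 = 0
Fixed-point form: x = (x² + 7)/(2x)
x₀ = 2.43

x_1 = g(2.430000) = 2.655329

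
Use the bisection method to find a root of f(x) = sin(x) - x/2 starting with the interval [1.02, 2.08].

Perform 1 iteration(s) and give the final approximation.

f(x) = sin(x) - x/2
Initial interval: [1.02, 2.08]

Iteration 1:
  c_1 = (1.020000 + 2.080000)/2 = 1.550000
  f(c_1) = f(1.550000) = 0.224784
  f(a) × f(c) ≥ 0, new interval: [1.550000, 2.080000]

After 1 iteration(s), the approximation is c_1 = 1.550000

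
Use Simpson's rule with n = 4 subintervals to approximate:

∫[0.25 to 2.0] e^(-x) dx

f(x) = e^(-x)
a = 0.25, b = 2.0, n = 4
h = (b - a)/n = 0.437500

Simpson's rule: (h/3)[f(x₀) + 4f(x₁) + 2f(x₂) + ... + f(xₙ)]

x_0 = 0.2500, f(x_0) = 0.778801, coefficient = 1
x_1 = 0.6875, f(x_1) = 0.502832, coefficient = 4
x_2 = 1.1250, f(x_2) = 0.324652, coefficient = 2
x_3 = 1.5625, f(x_3) = 0.209611, coefficient = 4
x_4 = 2.0000, f(x_4) = 0.135335, coefficient = 1

I ≈ (0.437500/3) × 4.413213 = 0.643594
Exact value: 0.643465
Error: 0.000128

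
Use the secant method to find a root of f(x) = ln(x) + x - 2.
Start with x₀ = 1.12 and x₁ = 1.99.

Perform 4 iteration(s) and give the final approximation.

f(x) = ln(x) + x - 2
x₀ = 1.12, x₁ = 1.99

Secant formula: x_{n+1} = x_n - f(x_n)(x_n - x_{n-1})/(f(x_n) - f(x_{n-1}))

Iteration 1:
  f(1.120000) = -0.766671
  f(1.990000) = 0.678135
  x_2 = 1.990000 - 0.678135×(1.990000 - 1.120000)/(0.678135 - (-0.766671))
       = 1.581656
Iteration 2:
  f(1.990000) = 0.678135
  f(1.581656) = 0.040129
  x_3 = 1.581656 - 0.040129×(1.581656 - 1.990000)/(0.040129 - 0.678135)
       = 1.555973
Iteration 3:
  f(1.581656) = 0.040129
  f(1.555973) = -0.001927
  x_4 = 1.555973 - (-0.001927)×(1.555973 - 1.581656)/(-0.001927 - 0.040129)
       = 1.557149
Iteration 4:
  f(1.555973) = -0.001927
  f(1.557149) = 0.000006
  x_5 = 1.557149 - 0.000006×(1.557149 - 1.555973)/(0.000006 - (-0.001927))
       = 1.557146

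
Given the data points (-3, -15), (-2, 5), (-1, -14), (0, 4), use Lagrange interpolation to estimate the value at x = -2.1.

Lagrange interpolation formula:
P(x) = Σ yᵢ × Lᵢ(x)
where Lᵢ(x) = Π_{j≠i} (x - xⱼ)/(xᵢ - xⱼ)

L_0(-2.1) = (-2.1 - (-2))/(-3 - (-2)) × (-2.1 - (-1))/(-3 - (-1)) × (-2.1 - 0)/(-3 - 0) = 0.038500
L_1(-2.1) = (-2.1 - (-3))/(-2 - (-3)) × (-2.1 - (-1))/(-2 - (-1)) × (-2.1 - 0)/(-2 - 0) = 1.039500
L_2(-2.1) = (-2.1 - (-3))/(-1 - (-3)) × (-2.1 - (-2))/(-1 - (-2)) × (-2.1 - 0)/(-1 - 0) = -0.094500
L_3(-2.1) = (-2.1 - (-3))/(0 - (-3)) × (-2.1 - (-2))/(0 - (-2)) × (-2.1 - (-1))/(0 - (-1)) = 0.016500

P(-2.1) = (-15)×L_0(-2.1) + 5×L_1(-2.1) + (-14)×L_2(-2.1) + 4×L_3(-2.1)
P(-2.1) = 6.009000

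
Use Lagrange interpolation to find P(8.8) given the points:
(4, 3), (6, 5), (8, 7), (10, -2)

Lagrange interpolation formula:
P(x) = Σ yᵢ × Lᵢ(x)
where Lᵢ(x) = Π_{j≠i} (x - xⱼ)/(xᵢ - xⱼ)

L_0(8.8) = (8.8 - 6)/(4 - 6) × (8.8 - 8)/(4 - 8) × (8.8 - 10)/(4 - 10) = 0.056000
L_1(8.8) = (8.8 - 4)/(6 - 4) × (8.8 - 8)/(6 - 8) × (8.8 - 10)/(6 - 10) = -0.288000
L_2(8.8) = (8.8 - 4)/(8 - 4) × (8.8 - 6)/(8 - 6) × (8.8 - 10)/(8 - 10) = 1.008000
L_3(8.8) = (8.8 - 4)/(10 - 4) × (8.8 - 6)/(10 - 6) × (8.8 - 8)/(10 - 8) = 0.224000

P(8.8) = 3×L_0(8.8) + 5×L_1(8.8) + 7×L_2(8.8) + (-2)×L_3(8.8)
P(8.8) = 5.336000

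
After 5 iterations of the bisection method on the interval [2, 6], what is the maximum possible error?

Bisection error bound: |error| ≤ (b-a)/2^n
|error| ≤ (6 - 2)/2^5 = 4/2^5
|error| ≤ 0.1250000000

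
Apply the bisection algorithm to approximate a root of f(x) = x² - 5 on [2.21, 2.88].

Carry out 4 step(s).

f(x) = x² - 5
Initial interval: [2.21, 2.88]

Iteration 1:
  c_1 = (2.210000 + 2.880000)/2 = 2.545000
  f(c_1) = f(2.545000) = 1.477025
  f(a) × f(c) < 0, new interval: [2.210000, 2.545000]
Iteration 2:
  c_2 = (2.210000 + 2.545000)/2 = 2.377500
  f(c_2) = f(2.377500) = 0.652506
  f(a) × f(c) < 0, new interval: [2.210000, 2.377500]
Iteration 3:
  c_3 = (2.210000 + 2.377500)/2 = 2.293750
  f(c_3) = f(2.293750) = 0.261289
  f(a) × f(c) < 0, new interval: [2.210000, 2.293750]
Iteration 4:
  c_4 = (2.210000 + 2.293750)/2 = 2.251875
  f(c_4) = f(2.251875) = 0.070941
  f(a) × f(c) < 0, new interval: [2.210000, 2.251875]

After 4 iteration(s), the approximation is c_4 = 2.251875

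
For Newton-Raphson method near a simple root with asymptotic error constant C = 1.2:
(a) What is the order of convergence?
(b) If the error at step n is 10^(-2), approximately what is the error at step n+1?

(a) Newton-Raphson has quadratic (order 2) convergence near simple roots.
    This means |e_{n+1}| ≈ C|e_n|².

(b) With |e_n| = 10^(-2) and C = 1.2:
    |e_{n+1}| ≈ 1.2 × (10^(-2))² = 1.2 × 10^(-4)

(a) 2 (quadratic); (b) |e_{n+1}| ≈ 1.200e-04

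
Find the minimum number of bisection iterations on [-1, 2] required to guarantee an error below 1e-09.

We need (b-a)/2^n ≤ 1e-09
(2 - (-1))/2^n ≤ 1e-09
3/2^n ≤ 1e-09
2^n ≥ 3000000000
n ≥ log₂(3000000000) = 31.48
n ≥ 32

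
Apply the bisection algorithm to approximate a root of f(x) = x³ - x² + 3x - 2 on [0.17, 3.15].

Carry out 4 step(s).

f(x) = x³ - x² + 3x - 2
Initial interval: [0.17, 3.15]

Iteration 1:
  c_1 = (0.170000 + 3.150000)/2 = 1.660000
  f(c_1) = f(1.660000) = 4.798696
  f(a) × f(c) < 0, new interval: [0.170000, 1.660000]
Iteration 2:
  c_2 = (0.170000 + 1.660000)/2 = 0.915000
  f(c_2) = f(0.915000) = 0.673836
  f(a) × f(c) < 0, new interval: [0.170000, 0.915000]
Iteration 3:
  c_3 = (0.170000 + 0.915000)/2 = 0.542500
  f(c_3) = f(0.542500) = -0.507145
  f(a) × f(c) ≥ 0, new interval: [0.542500, 0.915000]
Iteration 4:
  c_4 = (0.542500 + 0.915000)/2 = 0.728750
  f(c_4) = f(0.728750) = 0.042195
  f(a) × f(c) < 0, new interval: [0.542500, 0.728750]

After 4 iteration(s), the approximation is c_4 = 0.728750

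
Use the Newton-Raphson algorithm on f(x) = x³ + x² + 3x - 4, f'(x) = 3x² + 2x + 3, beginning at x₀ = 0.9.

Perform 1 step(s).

f(x) = x³ + x² + 3x - 4
f'(x) = 3x² + 2x + 3
x₀ = 0.9

Newton-Raphson formula: x_{n+1} = x_n - f(x_n)/f'(x_n)

Iteration 1:
  f(0.900000) = 0.239000
  f'(0.900000) = 7.230000
  x_1 = 0.900000 - 0.239000/7.230000 = 0.866943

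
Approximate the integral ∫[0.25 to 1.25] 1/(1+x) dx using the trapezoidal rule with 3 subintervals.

f(x) = 1/(1+x)
a = 0.25, b = 1.25, n = 3
h = (b - a)/n = 0.333333

Trapezoidal rule: (h/2)[f(x₀) + 2f(x₁) + 2f(x₂) + ... + f(xₙ)]

x_0 = 0.2500, f(x_0) = 0.800000, coefficient = 1
x_1 = 0.5833, f(x_1) = 0.631579, coefficient = 2
x_2 = 0.9167, f(x_2) = 0.521739, coefficient = 2
x_3 = 1.2500, f(x_3) = 0.444444, coefficient = 1

I ≈ (0.333333/2) × 3.551081 = 0.591847
Exact value: 0.587787
Error: 0.004060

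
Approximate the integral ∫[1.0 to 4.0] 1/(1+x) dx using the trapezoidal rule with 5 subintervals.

f(x) = 1/(1+x)
a = 1.0, b = 4.0, n = 5
h = (b - a)/n = 0.600000

Trapezoidal rule: (h/2)[f(x₀) + 2f(x₁) + 2f(x₂) + ... + f(xₙ)]

x_0 = 1.0000, f(x_0) = 0.500000, coefficient = 1
x_1 = 1.6000, f(x_1) = 0.384615, coefficient = 2
x_2 = 2.2000, f(x_2) = 0.312500, coefficient = 2
x_3 = 2.8000, f(x_3) = 0.263158, coefficient = 2
x_4 = 3.4000, f(x_4) = 0.227273, coefficient = 2
x_5 = 4.0000, f(x_5) = 0.200000, coefficient = 1

I ≈ (0.600000/2) × 3.075092 = 0.922528
Exact value: 0.916291
Error: 0.006237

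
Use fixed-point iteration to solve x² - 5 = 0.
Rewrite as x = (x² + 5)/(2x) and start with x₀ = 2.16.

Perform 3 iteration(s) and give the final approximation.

Equation: x² - 5 = 0
Fixed-point form: x = (x² + 5)/(2x)
x₀ = 2.16

x_1 = g(2.160000) = 2.237407
x_2 = g(2.237407) = 2.236068
x_3 = g(2.236068) = 2.236068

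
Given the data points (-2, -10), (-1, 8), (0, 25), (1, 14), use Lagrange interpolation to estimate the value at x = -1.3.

Lagrange interpolation formula:
P(x) = Σ yᵢ × Lᵢ(x)
where Lᵢ(x) = Π_{j≠i} (x - xⱼ)/(xᵢ - xⱼ)

L_0(-1.3) = (-1.3 - (-1))/(-2 - (-1)) × (-1.3 - 0)/(-2 - 0) × (-1.3 - 1)/(-2 - 1) = 0.149500
L_1(-1.3) = (-1.3 - (-2))/(-1 - (-2)) × (-1.3 - 0)/(-1 - 0) × (-1.3 - 1)/(-1 - 1) = 1.046500
L_2(-1.3) = (-1.3 - (-2))/(0 - (-2)) × (-1.3 - (-1))/(0 - (-1)) × (-1.3 - 1)/(0 - 1) = -0.241500
L_3(-1.3) = (-1.3 - (-2))/(1 - (-2)) × (-1.3 - (-1))/(1 - (-1)) × (-1.3 - 0)/(1 - 0) = 0.045500

P(-1.3) = (-10)×L_0(-1.3) + 8×L_1(-1.3) + 25×L_2(-1.3) + 14×L_3(-1.3)
P(-1.3) = 1.476500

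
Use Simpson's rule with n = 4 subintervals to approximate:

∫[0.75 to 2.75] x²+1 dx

f(x) = x²+1
a = 0.75, b = 2.75, n = 4
h = (b - a)/n = 0.500000

Simpson's rule: (h/3)[f(x₀) + 4f(x₁) + 2f(x₂) + ... + f(xₙ)]

x_0 = 0.7500, f(x_0) = 1.562500, coefficient = 1
x_1 = 1.2500, f(x_1) = 2.562500, coefficient = 4
x_2 = 1.7500, f(x_2) = 4.062500, coefficient = 2
x_3 = 2.2500, f(x_3) = 6.062500, coefficient = 4
x_4 = 2.7500, f(x_4) = 8.562500, coefficient = 1

I ≈ (0.500000/3) × 52.750000 = 8.791667
Exact value: 8.791667
Error: 0.000000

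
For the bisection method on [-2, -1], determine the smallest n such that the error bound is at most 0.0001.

We need (b-a)/2^n ≤ 0.0001
(-1 - (-2))/2^n ≤ 0.0001
1/2^n ≤ 0.0001
2^n ≥ 10000
n ≥ log₂(10000) = 13.29
n ≥ 14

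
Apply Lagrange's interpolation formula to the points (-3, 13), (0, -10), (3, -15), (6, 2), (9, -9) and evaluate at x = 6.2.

Lagrange interpolation formula:
P(x) = Σ yᵢ × Lᵢ(x)
where Lᵢ(x) = Π_{j≠i} (x - xⱼ)/(xᵢ - xⱼ)

L_0(6.2) = (6.2 - 0)/(-3 - 0) × (6.2 - 3)/(-3 - 3) × (6.2 - 6)/(-3 - 6) × (6.2 - 9)/(-3 - 9) = -0.005715
L_1(6.2) = (6.2 - (-3))/(0 - (-3)) × (6.2 - 3)/(0 - 3) × (6.2 - 6)/(0 - 6) × (6.2 - 9)/(0 - 9) = 0.033923
L_2(6.2) = (6.2 - (-3))/(3 - (-3)) × (6.2 - 0)/(3 - 0) × (6.2 - 6)/(3 - 6) × (6.2 - 9)/(3 - 9) = -0.098588
L_3(6.2) = (6.2 - (-3))/(6 - (-3)) × (6.2 - 0)/(6 - 0) × (6.2 - 3)/(6 - 3) × (6.2 - 9)/(6 - 9) = 1.051602
L_4(6.2) = (6.2 - (-3))/(9 - (-3)) × (6.2 - 0)/(9 - 0) × (6.2 - 3)/(9 - 3) × (6.2 - 6)/(9 - 6) = 0.018779

P(6.2) = 13×L_0(6.2) + (-10)×L_1(6.2) + (-15)×L_2(6.2) + 2×L_3(6.2) + (-9)×L_4(6.2)
P(6.2) = 2.999486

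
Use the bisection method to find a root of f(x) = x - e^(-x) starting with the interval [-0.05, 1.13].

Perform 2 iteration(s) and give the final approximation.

f(x) = x - e^(-x)
Initial interval: [-0.05, 1.13]

Iteration 1:
  c_1 = (-0.050000 + 1.130000)/2 = 0.540000
  f(c_1) = f(0.540000) = -0.042748
  f(a) × f(c) ≥ 0, new interval: [0.540000, 1.130000]
Iteration 2:
  c_2 = (0.540000 + 1.130000)/2 = 0.835000
  f(c_2) = f(0.835000) = 0.401126
  f(a) × f(c) < 0, new interval: [0.540000, 0.835000]

After 2 iteration(s), the approximation is c_2 = 0.835000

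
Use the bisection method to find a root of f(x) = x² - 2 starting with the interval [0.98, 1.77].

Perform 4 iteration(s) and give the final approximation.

f(x) = x² - 2
Initial interval: [0.98, 1.77]

Iteration 1:
  c_1 = (0.980000 + 1.770000)/2 = 1.375000
  f(c_1) = f(1.375000) = -0.109375
  f(a) × f(c) ≥ 0, new interval: [1.375000, 1.770000]
Iteration 2:
  c_2 = (1.375000 + 1.770000)/2 = 1.572500
  f(c_2) = f(1.572500) = 0.472756
  f(a) × f(c) < 0, new interval: [1.375000, 1.572500]
Iteration 3:
  c_3 = (1.375000 + 1.572500)/2 = 1.473750
  f(c_3) = f(1.473750) = 0.171939
  f(a) × f(c) < 0, new interval: [1.375000, 1.473750]
Iteration 4:
  c_4 = (1.375000 + 1.473750)/2 = 1.424375
  f(c_4) = f(1.424375) = 0.028844
  f(a) × f(c) < 0, new interval: [1.375000, 1.424375]

After 4 iteration(s), the approximation is c_4 = 1.424375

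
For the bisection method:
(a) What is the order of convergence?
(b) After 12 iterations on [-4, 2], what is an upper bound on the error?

(a) Bisection has linear (order 1) convergence; the error is halved each step.

(b) Error bound = (b-a)/2^n = (2 - (-4))/2^{12}
    = 6/2^{12}

(a) 1 (linear); (b) error ≤ 1.46e-03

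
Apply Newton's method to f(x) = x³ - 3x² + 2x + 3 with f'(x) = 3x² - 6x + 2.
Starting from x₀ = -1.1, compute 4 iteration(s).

f(x) = x³ - 3x² + 2x + 3
f'(x) = 3x² - 6x + 2
x₀ = -1.1

Newton-Raphson formula: x_{n+1} = x_n - f(x_n)/f'(x_n)

Iteration 1:
  f(-1.100000) = -4.161000
  f'(-1.100000) = 12.230000
  x_1 = -1.100000 - (-4.161000)/12.230000 = -0.759771
Iteration 2:
  f(-0.759771) = -0.689878
  f'(-0.759771) = 8.290382
  x_2 = -0.759771 - (-0.689878)/8.290382 = -0.676557
Iteration 3:
  f(-0.676557) = -0.035981
  f'(-0.676557) = 7.432529
  x_3 = -0.676557 - (-0.035981)/7.432529 = -0.671716
Iteration 4:
  f(-0.671716) = -0.000118
  f'(-0.671716) = 7.383901
  x_4 = -0.671716 - (-0.000118)/7.383901 = -0.671700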